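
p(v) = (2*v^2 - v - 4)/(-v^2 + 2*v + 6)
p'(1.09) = 0.47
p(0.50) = -0.59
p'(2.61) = 3.30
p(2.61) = 1.59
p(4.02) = -11.46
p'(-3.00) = -0.23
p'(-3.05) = -0.21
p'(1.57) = 0.77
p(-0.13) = -0.67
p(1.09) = -0.39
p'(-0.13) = -0.00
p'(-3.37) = -0.12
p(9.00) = -2.61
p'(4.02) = 25.53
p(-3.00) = -1.89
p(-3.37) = -1.83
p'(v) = (2*v - 2)*(2*v^2 - v - 4)/(-v^2 + 2*v + 6)^2 + (4*v - 1)/(-v^2 + 2*v + 6) = (3*v^2 + 16*v + 2)/(v^4 - 4*v^3 - 8*v^2 + 24*v + 36)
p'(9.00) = 0.12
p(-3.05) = -1.88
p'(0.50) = 0.24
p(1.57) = -0.10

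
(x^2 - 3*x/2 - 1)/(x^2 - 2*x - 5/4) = 2*(x - 2)/(2*x - 5)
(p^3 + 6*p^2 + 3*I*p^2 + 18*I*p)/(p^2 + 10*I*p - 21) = p*(p + 6)/(p + 7*I)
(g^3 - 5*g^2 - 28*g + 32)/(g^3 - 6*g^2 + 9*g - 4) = (g^2 - 4*g - 32)/(g^2 - 5*g + 4)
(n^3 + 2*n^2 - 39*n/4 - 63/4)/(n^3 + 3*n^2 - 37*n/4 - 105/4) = (2*n + 3)/(2*n + 5)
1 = 1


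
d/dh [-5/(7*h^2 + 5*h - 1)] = 5*(14*h + 5)/(7*h^2 + 5*h - 1)^2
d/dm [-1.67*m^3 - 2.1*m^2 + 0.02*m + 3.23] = -5.01*m^2 - 4.2*m + 0.02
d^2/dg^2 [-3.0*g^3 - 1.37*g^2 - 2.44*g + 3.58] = -18.0*g - 2.74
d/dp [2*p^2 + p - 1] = 4*p + 1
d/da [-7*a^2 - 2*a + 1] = -14*a - 2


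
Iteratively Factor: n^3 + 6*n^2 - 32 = (n + 4)*(n^2 + 2*n - 8) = (n - 2)*(n + 4)*(n + 4)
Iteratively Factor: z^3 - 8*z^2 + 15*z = (z - 5)*(z^2 - 3*z) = z*(z - 5)*(z - 3)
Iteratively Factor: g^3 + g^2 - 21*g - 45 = (g + 3)*(g^2 - 2*g - 15) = (g - 5)*(g + 3)*(g + 3)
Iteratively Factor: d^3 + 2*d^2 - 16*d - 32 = (d - 4)*(d^2 + 6*d + 8) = (d - 4)*(d + 4)*(d + 2)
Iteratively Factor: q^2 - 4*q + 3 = (q - 1)*(q - 3)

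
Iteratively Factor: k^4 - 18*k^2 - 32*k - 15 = (k - 5)*(k^3 + 5*k^2 + 7*k + 3) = (k - 5)*(k + 1)*(k^2 + 4*k + 3) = (k - 5)*(k + 1)^2*(k + 3)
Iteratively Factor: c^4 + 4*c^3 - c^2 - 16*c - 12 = (c + 3)*(c^3 + c^2 - 4*c - 4) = (c - 2)*(c + 3)*(c^2 + 3*c + 2) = (c - 2)*(c + 1)*(c + 3)*(c + 2)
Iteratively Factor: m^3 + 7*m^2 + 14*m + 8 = (m + 4)*(m^2 + 3*m + 2) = (m + 2)*(m + 4)*(m + 1)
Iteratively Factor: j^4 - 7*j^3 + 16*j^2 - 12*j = (j - 3)*(j^3 - 4*j^2 + 4*j) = (j - 3)*(j - 2)*(j^2 - 2*j) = (j - 3)*(j - 2)^2*(j)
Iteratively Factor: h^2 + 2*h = (h + 2)*(h)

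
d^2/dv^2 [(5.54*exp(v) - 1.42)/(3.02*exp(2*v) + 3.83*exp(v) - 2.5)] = (50.527016*exp(4*v) - 115.882836*exp(3*v) + 201.688284*exp(2*v) - 10.668338*exp(v) + 21.0285)*exp(v)/(27.543608*exp(6*v) + 104.793396*exp(5*v) + 64.497234*exp(4*v) - 117.317113*exp(3*v) - 53.39175*exp(2*v) + 71.8125*exp(v) - 15.625)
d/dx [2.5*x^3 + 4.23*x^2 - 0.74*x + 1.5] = 7.5*x^2 + 8.46*x - 0.74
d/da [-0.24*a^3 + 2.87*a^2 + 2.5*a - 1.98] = -0.72*a^2 + 5.74*a + 2.5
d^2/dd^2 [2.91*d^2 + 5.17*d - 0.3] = 5.82000000000000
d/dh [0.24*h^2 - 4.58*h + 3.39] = 0.48*h - 4.58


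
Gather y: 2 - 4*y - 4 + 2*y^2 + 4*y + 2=2*y^2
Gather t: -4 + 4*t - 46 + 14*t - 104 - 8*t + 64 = 10*t - 90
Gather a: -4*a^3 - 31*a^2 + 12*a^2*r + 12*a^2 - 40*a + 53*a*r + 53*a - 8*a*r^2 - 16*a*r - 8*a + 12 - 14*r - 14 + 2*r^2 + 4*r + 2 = -4*a^3 + a^2*(12*r - 19) + a*(-8*r^2 + 37*r + 5) + 2*r^2 - 10*r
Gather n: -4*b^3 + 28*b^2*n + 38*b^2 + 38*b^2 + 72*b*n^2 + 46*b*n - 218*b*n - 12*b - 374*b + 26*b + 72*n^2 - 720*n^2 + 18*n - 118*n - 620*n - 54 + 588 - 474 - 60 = -4*b^3 + 76*b^2 - 360*b + n^2*(72*b - 648) + n*(28*b^2 - 172*b - 720)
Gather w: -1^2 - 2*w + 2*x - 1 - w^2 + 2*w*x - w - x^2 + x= -w^2 + w*(2*x - 3) - x^2 + 3*x - 2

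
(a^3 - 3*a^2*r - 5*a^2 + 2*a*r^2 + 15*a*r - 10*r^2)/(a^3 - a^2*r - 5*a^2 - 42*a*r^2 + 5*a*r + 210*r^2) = (-a^2 + 3*a*r - 2*r^2)/(-a^2 + a*r + 42*r^2)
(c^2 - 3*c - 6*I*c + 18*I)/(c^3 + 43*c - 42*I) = (c - 3)/(c^2 + 6*I*c + 7)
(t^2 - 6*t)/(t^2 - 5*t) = (t - 6)/(t - 5)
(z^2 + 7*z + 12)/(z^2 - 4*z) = (z^2 + 7*z + 12)/(z*(z - 4))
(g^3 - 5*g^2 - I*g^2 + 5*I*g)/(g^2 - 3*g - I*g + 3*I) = g*(g - 5)/(g - 3)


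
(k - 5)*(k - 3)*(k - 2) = k^3 - 10*k^2 + 31*k - 30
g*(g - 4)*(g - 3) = g^3 - 7*g^2 + 12*g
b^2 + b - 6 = (b - 2)*(b + 3)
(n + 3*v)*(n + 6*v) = n^2 + 9*n*v + 18*v^2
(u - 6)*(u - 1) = u^2 - 7*u + 6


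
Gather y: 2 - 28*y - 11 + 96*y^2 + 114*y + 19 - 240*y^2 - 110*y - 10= -144*y^2 - 24*y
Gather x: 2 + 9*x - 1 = 9*x + 1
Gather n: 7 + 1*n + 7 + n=2*n + 14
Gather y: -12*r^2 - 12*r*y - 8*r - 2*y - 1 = -12*r^2 - 8*r + y*(-12*r - 2) - 1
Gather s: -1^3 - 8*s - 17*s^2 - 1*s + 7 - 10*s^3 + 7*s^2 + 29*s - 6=-10*s^3 - 10*s^2 + 20*s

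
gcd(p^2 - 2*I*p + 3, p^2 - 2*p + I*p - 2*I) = p + I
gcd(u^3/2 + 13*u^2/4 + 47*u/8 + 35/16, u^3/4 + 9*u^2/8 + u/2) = u + 1/2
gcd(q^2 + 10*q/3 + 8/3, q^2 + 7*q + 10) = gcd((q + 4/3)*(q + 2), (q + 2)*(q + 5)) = q + 2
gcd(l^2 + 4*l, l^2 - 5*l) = l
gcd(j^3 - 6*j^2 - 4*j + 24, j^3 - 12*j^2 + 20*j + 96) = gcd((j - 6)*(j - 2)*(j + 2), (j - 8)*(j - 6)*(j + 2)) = j^2 - 4*j - 12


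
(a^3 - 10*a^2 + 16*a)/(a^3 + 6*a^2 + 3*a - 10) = a*(a^2 - 10*a + 16)/(a^3 + 6*a^2 + 3*a - 10)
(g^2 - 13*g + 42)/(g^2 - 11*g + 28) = (g - 6)/(g - 4)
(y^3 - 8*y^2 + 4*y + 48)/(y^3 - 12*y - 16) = (y - 6)/(y + 2)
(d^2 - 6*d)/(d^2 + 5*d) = (d - 6)/(d + 5)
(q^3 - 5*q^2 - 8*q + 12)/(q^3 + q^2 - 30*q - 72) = (q^2 + q - 2)/(q^2 + 7*q + 12)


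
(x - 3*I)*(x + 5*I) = x^2 + 2*I*x + 15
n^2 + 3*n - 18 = (n - 3)*(n + 6)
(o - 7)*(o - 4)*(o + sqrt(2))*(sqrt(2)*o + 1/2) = sqrt(2)*o^4 - 11*sqrt(2)*o^3 + 5*o^3/2 - 55*o^2/2 + 57*sqrt(2)*o^2/2 - 11*sqrt(2)*o/2 + 70*o + 14*sqrt(2)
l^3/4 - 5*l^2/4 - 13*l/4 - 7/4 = (l/4 + 1/4)*(l - 7)*(l + 1)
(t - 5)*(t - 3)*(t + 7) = t^3 - t^2 - 41*t + 105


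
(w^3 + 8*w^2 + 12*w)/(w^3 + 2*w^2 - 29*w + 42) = w*(w^2 + 8*w + 12)/(w^3 + 2*w^2 - 29*w + 42)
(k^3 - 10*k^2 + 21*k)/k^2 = k - 10 + 21/k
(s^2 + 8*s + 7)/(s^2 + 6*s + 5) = (s + 7)/(s + 5)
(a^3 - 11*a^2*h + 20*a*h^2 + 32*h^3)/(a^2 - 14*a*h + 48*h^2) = (a^2 - 3*a*h - 4*h^2)/(a - 6*h)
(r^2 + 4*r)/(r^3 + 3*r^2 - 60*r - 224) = r/(r^2 - r - 56)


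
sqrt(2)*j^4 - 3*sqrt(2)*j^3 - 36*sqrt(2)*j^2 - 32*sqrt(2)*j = j*(j - 8)*(j + 4)*(sqrt(2)*j + sqrt(2))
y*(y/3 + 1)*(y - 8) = y^3/3 - 5*y^2/3 - 8*y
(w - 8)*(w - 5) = w^2 - 13*w + 40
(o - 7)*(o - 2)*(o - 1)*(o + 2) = o^4 - 8*o^3 + 3*o^2 + 32*o - 28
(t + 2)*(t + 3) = t^2 + 5*t + 6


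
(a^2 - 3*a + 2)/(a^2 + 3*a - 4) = (a - 2)/(a + 4)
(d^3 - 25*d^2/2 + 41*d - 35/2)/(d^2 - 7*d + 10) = (2*d^2 - 15*d + 7)/(2*(d - 2))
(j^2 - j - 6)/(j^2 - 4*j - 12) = (j - 3)/(j - 6)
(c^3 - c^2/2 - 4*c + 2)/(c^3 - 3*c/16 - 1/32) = 16*(c^2 - 4)/(16*c^2 + 8*c + 1)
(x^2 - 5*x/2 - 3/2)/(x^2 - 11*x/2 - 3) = (x - 3)/(x - 6)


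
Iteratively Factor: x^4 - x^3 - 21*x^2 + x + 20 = (x + 1)*(x^3 - 2*x^2 - 19*x + 20) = (x - 1)*(x + 1)*(x^2 - x - 20) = (x - 1)*(x + 1)*(x + 4)*(x - 5)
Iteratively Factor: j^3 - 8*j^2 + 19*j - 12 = (j - 4)*(j^2 - 4*j + 3) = (j - 4)*(j - 3)*(j - 1)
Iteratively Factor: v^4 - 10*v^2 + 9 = (v + 1)*(v^3 - v^2 - 9*v + 9) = (v - 3)*(v + 1)*(v^2 + 2*v - 3) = (v - 3)*(v - 1)*(v + 1)*(v + 3)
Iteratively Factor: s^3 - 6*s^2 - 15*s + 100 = (s + 4)*(s^2 - 10*s + 25) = (s - 5)*(s + 4)*(s - 5)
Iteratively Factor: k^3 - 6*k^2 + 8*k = (k - 2)*(k^2 - 4*k) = k*(k - 2)*(k - 4)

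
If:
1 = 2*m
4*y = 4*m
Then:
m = 1/2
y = 1/2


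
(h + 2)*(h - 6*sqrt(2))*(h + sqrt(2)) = h^3 - 5*sqrt(2)*h^2 + 2*h^2 - 10*sqrt(2)*h - 12*h - 24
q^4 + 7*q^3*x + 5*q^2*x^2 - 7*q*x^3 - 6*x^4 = (q - x)*(q + x)^2*(q + 6*x)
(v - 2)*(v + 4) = v^2 + 2*v - 8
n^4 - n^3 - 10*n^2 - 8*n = n*(n - 4)*(n + 1)*(n + 2)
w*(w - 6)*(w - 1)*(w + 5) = w^4 - 2*w^3 - 29*w^2 + 30*w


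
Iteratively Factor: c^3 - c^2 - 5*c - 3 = (c + 1)*(c^2 - 2*c - 3) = (c - 3)*(c + 1)*(c + 1)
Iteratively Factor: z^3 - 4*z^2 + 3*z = (z - 3)*(z^2 - z) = z*(z - 3)*(z - 1)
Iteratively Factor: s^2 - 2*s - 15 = (s + 3)*(s - 5)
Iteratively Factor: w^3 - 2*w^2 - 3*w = (w + 1)*(w^2 - 3*w) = (w - 3)*(w + 1)*(w)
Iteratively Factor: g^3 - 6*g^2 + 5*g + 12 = (g + 1)*(g^2 - 7*g + 12) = (g - 4)*(g + 1)*(g - 3)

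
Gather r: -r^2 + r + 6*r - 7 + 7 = -r^2 + 7*r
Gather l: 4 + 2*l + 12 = 2*l + 16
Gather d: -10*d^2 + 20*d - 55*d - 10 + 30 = -10*d^2 - 35*d + 20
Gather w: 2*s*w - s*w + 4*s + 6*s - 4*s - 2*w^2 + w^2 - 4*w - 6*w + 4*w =6*s - w^2 + w*(s - 6)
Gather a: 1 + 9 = 10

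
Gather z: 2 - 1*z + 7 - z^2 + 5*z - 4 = -z^2 + 4*z + 5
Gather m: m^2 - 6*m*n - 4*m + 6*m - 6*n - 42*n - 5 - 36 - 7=m^2 + m*(2 - 6*n) - 48*n - 48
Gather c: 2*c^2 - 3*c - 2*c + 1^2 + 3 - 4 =2*c^2 - 5*c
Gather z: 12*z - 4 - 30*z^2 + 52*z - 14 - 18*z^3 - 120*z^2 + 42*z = -18*z^3 - 150*z^2 + 106*z - 18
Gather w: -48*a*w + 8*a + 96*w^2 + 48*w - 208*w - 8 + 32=8*a + 96*w^2 + w*(-48*a - 160) + 24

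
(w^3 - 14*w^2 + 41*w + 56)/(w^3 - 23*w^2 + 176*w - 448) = (w + 1)/(w - 8)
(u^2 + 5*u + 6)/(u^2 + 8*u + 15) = (u + 2)/(u + 5)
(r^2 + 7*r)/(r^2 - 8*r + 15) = r*(r + 7)/(r^2 - 8*r + 15)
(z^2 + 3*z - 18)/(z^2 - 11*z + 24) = (z + 6)/(z - 8)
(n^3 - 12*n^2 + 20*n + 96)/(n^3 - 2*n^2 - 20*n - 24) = (n - 8)/(n + 2)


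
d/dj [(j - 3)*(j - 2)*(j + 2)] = 3*j^2 - 6*j - 4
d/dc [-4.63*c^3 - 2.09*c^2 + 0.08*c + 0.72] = -13.89*c^2 - 4.18*c + 0.08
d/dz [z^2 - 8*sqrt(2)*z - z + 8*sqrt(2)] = 2*z - 8*sqrt(2) - 1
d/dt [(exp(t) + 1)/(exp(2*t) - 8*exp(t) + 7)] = (-2*(exp(t) - 4)*(exp(t) + 1) + exp(2*t) - 8*exp(t) + 7)*exp(t)/(exp(2*t) - 8*exp(t) + 7)^2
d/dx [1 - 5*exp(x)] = -5*exp(x)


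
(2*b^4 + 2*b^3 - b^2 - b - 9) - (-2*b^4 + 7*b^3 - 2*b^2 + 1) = 4*b^4 - 5*b^3 + b^2 - b - 10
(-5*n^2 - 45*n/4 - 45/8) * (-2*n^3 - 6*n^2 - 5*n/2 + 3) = 10*n^5 + 105*n^4/2 + 365*n^3/4 + 375*n^2/8 - 315*n/16 - 135/8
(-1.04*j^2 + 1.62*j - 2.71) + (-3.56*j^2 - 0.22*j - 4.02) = -4.6*j^2 + 1.4*j - 6.73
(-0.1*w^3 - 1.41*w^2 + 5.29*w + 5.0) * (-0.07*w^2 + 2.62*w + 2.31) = 0.007*w^5 - 0.1633*w^4 - 4.2955*w^3 + 10.2527*w^2 + 25.3199*w + 11.55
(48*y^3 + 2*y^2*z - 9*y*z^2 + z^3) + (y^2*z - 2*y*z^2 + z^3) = 48*y^3 + 3*y^2*z - 11*y*z^2 + 2*z^3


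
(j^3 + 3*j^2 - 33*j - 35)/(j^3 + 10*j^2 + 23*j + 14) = (j - 5)/(j + 2)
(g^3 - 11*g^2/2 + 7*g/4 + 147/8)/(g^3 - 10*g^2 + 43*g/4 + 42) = (g - 7/2)/(g - 8)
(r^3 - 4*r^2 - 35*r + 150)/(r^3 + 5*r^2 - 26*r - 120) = (r - 5)/(r + 4)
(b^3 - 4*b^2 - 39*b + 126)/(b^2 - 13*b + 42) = (b^2 + 3*b - 18)/(b - 6)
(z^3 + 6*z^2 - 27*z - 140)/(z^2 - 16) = (z^2 + 2*z - 35)/(z - 4)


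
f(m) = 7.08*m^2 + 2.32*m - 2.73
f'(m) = 14.16*m + 2.32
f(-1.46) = 8.97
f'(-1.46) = -18.35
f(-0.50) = -2.12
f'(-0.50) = -4.76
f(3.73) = 104.43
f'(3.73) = 55.14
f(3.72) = 103.88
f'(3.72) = 55.00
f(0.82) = 3.93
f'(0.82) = 13.93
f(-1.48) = 9.34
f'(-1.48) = -18.64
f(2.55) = 49.22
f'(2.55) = 38.43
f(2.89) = 63.11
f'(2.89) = 43.24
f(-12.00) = 988.95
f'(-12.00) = -167.60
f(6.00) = 266.07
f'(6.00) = 87.28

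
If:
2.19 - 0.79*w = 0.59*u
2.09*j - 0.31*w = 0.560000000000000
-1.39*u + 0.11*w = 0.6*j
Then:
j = 0.69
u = -0.07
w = 2.83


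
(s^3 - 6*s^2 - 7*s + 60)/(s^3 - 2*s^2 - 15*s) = (s - 4)/s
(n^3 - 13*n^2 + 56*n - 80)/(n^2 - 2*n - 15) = (n^2 - 8*n + 16)/(n + 3)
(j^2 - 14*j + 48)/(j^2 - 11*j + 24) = (j - 6)/(j - 3)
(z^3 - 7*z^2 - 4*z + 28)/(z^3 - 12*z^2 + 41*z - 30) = (z^3 - 7*z^2 - 4*z + 28)/(z^3 - 12*z^2 + 41*z - 30)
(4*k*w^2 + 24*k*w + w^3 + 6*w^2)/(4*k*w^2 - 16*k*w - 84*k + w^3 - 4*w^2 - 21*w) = w*(w + 6)/(w^2 - 4*w - 21)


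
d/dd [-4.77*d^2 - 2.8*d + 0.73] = -9.54*d - 2.8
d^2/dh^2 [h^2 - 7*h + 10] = 2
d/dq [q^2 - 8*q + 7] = 2*q - 8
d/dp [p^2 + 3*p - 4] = 2*p + 3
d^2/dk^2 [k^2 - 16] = 2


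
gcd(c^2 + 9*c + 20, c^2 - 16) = c + 4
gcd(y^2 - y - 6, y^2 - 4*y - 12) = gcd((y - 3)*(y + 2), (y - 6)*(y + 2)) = y + 2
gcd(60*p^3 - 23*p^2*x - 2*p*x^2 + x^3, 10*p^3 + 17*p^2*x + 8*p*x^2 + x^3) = 5*p + x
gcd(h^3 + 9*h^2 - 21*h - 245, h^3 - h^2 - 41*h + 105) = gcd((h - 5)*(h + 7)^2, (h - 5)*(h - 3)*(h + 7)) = h^2 + 2*h - 35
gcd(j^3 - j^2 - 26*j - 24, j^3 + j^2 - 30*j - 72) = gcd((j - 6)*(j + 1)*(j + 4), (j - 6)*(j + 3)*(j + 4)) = j^2 - 2*j - 24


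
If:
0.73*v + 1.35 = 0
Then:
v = -1.85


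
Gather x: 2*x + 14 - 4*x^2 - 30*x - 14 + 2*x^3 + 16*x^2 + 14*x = 2*x^3 + 12*x^2 - 14*x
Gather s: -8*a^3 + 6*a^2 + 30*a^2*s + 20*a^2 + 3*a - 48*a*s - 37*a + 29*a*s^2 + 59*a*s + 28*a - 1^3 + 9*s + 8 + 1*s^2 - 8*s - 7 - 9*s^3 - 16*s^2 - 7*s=-8*a^3 + 26*a^2 - 6*a - 9*s^3 + s^2*(29*a - 15) + s*(30*a^2 + 11*a - 6)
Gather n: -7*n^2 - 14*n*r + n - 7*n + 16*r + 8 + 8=-7*n^2 + n*(-14*r - 6) + 16*r + 16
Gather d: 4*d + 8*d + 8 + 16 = 12*d + 24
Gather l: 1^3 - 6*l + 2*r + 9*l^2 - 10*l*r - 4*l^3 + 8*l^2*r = -4*l^3 + l^2*(8*r + 9) + l*(-10*r - 6) + 2*r + 1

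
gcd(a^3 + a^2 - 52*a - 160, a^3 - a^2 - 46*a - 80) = a^2 - 3*a - 40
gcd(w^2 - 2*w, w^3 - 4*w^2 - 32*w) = w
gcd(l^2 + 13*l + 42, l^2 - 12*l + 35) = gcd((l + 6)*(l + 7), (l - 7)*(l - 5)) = 1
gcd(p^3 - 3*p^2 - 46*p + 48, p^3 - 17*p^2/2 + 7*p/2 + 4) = p^2 - 9*p + 8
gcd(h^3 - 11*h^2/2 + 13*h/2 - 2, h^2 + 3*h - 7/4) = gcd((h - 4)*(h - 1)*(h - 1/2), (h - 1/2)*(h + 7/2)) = h - 1/2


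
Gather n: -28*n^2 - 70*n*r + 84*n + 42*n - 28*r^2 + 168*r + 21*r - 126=-28*n^2 + n*(126 - 70*r) - 28*r^2 + 189*r - 126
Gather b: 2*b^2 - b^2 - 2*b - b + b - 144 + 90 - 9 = b^2 - 2*b - 63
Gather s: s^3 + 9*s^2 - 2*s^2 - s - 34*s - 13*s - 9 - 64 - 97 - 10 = s^3 + 7*s^2 - 48*s - 180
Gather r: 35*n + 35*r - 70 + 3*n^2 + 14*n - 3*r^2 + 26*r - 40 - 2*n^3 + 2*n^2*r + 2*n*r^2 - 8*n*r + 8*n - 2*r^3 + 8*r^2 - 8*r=-2*n^3 + 3*n^2 + 57*n - 2*r^3 + r^2*(2*n + 5) + r*(2*n^2 - 8*n + 53) - 110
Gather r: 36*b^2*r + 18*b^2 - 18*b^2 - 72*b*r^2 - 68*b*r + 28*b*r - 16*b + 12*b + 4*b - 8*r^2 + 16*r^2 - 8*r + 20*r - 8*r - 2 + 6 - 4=r^2*(8 - 72*b) + r*(36*b^2 - 40*b + 4)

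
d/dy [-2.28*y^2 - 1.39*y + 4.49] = -4.56*y - 1.39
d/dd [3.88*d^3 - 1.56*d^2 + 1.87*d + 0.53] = 11.64*d^2 - 3.12*d + 1.87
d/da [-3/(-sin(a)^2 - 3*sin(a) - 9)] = -3*(2*sin(a) + 3)*cos(a)/(sin(a)^2 + 3*sin(a) + 9)^2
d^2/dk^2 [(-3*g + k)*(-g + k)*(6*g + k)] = 4*g + 6*k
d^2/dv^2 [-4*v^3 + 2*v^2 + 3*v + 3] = 4 - 24*v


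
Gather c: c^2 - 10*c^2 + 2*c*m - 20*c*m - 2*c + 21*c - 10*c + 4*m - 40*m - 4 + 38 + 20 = -9*c^2 + c*(9 - 18*m) - 36*m + 54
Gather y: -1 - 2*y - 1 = -2*y - 2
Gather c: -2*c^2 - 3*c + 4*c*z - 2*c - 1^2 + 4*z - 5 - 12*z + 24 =-2*c^2 + c*(4*z - 5) - 8*z + 18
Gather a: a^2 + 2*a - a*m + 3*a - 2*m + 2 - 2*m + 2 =a^2 + a*(5 - m) - 4*m + 4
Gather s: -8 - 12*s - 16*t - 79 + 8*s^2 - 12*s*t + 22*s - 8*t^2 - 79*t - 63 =8*s^2 + s*(10 - 12*t) - 8*t^2 - 95*t - 150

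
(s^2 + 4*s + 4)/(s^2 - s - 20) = (s^2 + 4*s + 4)/(s^2 - s - 20)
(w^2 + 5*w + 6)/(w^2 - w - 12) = (w + 2)/(w - 4)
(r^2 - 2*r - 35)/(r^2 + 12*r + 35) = (r - 7)/(r + 7)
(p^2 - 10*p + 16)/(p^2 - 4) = (p - 8)/(p + 2)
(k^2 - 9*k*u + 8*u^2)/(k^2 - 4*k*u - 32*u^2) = (k - u)/(k + 4*u)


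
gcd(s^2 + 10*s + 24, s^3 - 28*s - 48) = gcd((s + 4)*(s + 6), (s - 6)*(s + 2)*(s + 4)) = s + 4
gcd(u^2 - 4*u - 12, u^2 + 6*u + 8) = u + 2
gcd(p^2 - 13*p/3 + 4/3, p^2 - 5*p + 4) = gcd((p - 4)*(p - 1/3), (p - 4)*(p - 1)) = p - 4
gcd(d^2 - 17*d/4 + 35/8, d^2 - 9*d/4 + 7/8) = d - 7/4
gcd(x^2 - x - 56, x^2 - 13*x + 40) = x - 8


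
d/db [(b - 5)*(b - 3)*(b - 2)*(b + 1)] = 4*b^3 - 27*b^2 + 42*b + 1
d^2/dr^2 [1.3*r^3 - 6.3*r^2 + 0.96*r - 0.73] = 7.8*r - 12.6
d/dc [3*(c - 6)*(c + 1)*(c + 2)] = 9*c^2 - 18*c - 48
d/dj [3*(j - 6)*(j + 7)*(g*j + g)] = 3*g*(3*j^2 + 4*j - 41)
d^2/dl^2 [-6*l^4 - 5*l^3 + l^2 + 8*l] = -72*l^2 - 30*l + 2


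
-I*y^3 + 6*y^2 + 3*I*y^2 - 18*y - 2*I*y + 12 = (y - 2)*(y + 6*I)*(-I*y + I)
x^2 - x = x*(x - 1)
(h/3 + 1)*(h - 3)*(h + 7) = h^3/3 + 7*h^2/3 - 3*h - 21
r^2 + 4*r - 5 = (r - 1)*(r + 5)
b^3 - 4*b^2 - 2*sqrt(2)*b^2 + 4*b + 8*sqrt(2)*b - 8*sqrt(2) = (b - 2)^2*(b - 2*sqrt(2))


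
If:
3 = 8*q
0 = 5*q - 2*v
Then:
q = 3/8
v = 15/16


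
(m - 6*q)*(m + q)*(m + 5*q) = m^3 - 31*m*q^2 - 30*q^3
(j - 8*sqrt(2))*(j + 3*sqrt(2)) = j^2 - 5*sqrt(2)*j - 48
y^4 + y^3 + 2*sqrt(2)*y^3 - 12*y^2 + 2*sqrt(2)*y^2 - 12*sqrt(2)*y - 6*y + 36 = (y - 2)*(y + 3)*(y - sqrt(2))*(y + 3*sqrt(2))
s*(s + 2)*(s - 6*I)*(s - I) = s^4 + 2*s^3 - 7*I*s^3 - 6*s^2 - 14*I*s^2 - 12*s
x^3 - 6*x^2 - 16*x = x*(x - 8)*(x + 2)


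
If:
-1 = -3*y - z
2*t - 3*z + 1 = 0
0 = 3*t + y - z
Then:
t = 1/19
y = 4/19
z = 7/19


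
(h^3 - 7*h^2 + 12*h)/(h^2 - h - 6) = h*(h - 4)/(h + 2)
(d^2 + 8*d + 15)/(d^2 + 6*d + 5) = (d + 3)/(d + 1)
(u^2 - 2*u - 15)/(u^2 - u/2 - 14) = 2*(-u^2 + 2*u + 15)/(-2*u^2 + u + 28)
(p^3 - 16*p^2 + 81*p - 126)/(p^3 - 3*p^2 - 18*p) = (p^2 - 10*p + 21)/(p*(p + 3))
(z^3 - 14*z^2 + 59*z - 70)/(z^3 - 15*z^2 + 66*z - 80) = (z - 7)/(z - 8)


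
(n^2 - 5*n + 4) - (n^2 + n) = 4 - 6*n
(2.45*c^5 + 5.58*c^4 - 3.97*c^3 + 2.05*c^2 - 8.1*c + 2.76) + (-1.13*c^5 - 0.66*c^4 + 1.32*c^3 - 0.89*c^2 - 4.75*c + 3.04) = 1.32*c^5 + 4.92*c^4 - 2.65*c^3 + 1.16*c^2 - 12.85*c + 5.8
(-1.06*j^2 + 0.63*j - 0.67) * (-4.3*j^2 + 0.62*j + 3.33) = 4.558*j^4 - 3.3662*j^3 - 0.2582*j^2 + 1.6825*j - 2.2311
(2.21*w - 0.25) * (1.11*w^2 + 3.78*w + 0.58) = 2.4531*w^3 + 8.0763*w^2 + 0.3368*w - 0.145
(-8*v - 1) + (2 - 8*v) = 1 - 16*v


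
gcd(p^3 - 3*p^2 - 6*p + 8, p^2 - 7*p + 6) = p - 1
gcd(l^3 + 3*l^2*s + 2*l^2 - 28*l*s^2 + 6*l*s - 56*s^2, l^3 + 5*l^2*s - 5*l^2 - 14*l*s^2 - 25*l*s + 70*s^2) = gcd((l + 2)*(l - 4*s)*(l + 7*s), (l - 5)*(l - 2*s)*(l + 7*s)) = l + 7*s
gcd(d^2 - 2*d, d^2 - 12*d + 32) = 1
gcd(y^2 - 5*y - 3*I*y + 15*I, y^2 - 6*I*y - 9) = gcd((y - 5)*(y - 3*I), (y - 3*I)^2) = y - 3*I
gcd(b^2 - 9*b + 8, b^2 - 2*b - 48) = b - 8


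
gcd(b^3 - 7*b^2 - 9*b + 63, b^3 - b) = 1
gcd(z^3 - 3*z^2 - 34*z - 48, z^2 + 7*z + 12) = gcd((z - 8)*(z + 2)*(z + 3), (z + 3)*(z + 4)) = z + 3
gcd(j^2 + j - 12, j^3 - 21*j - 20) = j + 4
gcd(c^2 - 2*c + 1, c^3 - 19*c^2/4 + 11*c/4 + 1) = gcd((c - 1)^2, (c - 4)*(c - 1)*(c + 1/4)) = c - 1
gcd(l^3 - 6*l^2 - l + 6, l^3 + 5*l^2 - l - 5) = l^2 - 1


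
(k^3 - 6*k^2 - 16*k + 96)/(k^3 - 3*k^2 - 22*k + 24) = (k - 4)/(k - 1)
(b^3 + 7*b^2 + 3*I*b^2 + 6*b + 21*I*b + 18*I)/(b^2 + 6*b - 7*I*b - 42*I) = (b^2 + b*(1 + 3*I) + 3*I)/(b - 7*I)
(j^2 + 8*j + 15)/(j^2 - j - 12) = (j + 5)/(j - 4)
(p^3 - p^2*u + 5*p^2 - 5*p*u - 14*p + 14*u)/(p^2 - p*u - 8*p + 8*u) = (p^2 + 5*p - 14)/(p - 8)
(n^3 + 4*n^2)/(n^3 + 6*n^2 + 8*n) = n/(n + 2)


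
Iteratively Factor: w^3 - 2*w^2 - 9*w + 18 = (w - 2)*(w^2 - 9) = (w - 3)*(w - 2)*(w + 3)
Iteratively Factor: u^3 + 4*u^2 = (u)*(u^2 + 4*u) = u*(u + 4)*(u)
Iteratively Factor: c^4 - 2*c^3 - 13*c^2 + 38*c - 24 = (c - 3)*(c^3 + c^2 - 10*c + 8) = (c - 3)*(c + 4)*(c^2 - 3*c + 2) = (c - 3)*(c - 1)*(c + 4)*(c - 2)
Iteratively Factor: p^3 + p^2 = (p)*(p^2 + p) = p^2*(p + 1)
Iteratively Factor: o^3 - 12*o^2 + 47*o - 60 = (o - 3)*(o^2 - 9*o + 20) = (o - 4)*(o - 3)*(o - 5)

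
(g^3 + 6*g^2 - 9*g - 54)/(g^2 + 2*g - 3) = (g^2 + 3*g - 18)/(g - 1)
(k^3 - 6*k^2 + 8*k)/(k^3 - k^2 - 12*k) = (k - 2)/(k + 3)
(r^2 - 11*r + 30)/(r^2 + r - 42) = (r - 5)/(r + 7)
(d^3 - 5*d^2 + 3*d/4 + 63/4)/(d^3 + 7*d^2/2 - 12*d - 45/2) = (d - 7/2)/(d + 5)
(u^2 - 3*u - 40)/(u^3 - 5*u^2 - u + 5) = (u^2 - 3*u - 40)/(u^3 - 5*u^2 - u + 5)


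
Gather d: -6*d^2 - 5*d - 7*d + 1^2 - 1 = -6*d^2 - 12*d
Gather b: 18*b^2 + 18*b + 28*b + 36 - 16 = 18*b^2 + 46*b + 20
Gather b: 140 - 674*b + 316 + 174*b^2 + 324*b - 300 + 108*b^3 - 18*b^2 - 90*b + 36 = 108*b^3 + 156*b^2 - 440*b + 192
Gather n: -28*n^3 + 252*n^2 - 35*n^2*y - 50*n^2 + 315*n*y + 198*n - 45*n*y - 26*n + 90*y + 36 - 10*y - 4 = -28*n^3 + n^2*(202 - 35*y) + n*(270*y + 172) + 80*y + 32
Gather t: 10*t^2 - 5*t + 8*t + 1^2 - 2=10*t^2 + 3*t - 1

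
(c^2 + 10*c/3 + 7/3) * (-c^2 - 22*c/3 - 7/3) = -c^4 - 32*c^3/3 - 262*c^2/9 - 224*c/9 - 49/9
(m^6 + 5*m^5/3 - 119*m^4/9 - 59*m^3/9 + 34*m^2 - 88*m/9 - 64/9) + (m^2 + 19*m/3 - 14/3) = m^6 + 5*m^5/3 - 119*m^4/9 - 59*m^3/9 + 35*m^2 - 31*m/9 - 106/9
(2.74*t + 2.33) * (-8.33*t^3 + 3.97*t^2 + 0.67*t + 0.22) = -22.8242*t^4 - 8.5311*t^3 + 11.0859*t^2 + 2.1639*t + 0.5126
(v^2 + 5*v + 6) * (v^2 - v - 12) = v^4 + 4*v^3 - 11*v^2 - 66*v - 72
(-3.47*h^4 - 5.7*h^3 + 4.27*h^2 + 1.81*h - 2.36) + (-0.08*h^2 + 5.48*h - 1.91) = -3.47*h^4 - 5.7*h^3 + 4.19*h^2 + 7.29*h - 4.27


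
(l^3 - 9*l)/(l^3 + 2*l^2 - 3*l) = (l - 3)/(l - 1)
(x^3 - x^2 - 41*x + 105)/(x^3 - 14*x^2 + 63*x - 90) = (x + 7)/(x - 6)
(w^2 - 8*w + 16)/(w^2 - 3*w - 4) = (w - 4)/(w + 1)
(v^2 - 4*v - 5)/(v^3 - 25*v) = (v + 1)/(v*(v + 5))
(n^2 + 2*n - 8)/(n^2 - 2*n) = (n + 4)/n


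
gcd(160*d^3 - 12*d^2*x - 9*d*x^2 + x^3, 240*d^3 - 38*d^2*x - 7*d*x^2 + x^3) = 40*d^2 - 13*d*x + x^2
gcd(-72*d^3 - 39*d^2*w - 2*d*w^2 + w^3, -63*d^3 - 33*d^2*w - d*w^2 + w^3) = 9*d^2 + 6*d*w + w^2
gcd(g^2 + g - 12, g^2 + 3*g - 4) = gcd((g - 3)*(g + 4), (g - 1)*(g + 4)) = g + 4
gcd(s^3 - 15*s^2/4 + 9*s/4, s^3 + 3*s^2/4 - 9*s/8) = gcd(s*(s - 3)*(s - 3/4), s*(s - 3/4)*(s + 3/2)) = s^2 - 3*s/4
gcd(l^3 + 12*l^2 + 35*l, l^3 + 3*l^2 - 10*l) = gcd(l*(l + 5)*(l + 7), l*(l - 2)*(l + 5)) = l^2 + 5*l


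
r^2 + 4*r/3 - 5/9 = (r - 1/3)*(r + 5/3)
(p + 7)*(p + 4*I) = p^2 + 7*p + 4*I*p + 28*I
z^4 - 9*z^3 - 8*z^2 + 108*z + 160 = (z - 8)*(z - 5)*(z + 2)^2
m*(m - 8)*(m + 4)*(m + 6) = m^4 + 2*m^3 - 56*m^2 - 192*m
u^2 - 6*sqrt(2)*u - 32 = (u - 8*sqrt(2))*(u + 2*sqrt(2))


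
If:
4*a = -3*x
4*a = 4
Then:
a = 1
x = -4/3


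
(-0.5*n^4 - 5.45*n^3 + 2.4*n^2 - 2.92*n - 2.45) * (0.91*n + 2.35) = -0.455*n^5 - 6.1345*n^4 - 10.6235*n^3 + 2.9828*n^2 - 9.0915*n - 5.7575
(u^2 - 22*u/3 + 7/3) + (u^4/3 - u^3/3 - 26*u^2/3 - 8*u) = u^4/3 - u^3/3 - 23*u^2/3 - 46*u/3 + 7/3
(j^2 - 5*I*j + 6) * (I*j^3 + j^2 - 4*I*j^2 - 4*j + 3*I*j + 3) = I*j^5 + 6*j^4 - 4*I*j^4 - 24*j^3 + 4*I*j^3 + 24*j^2 - 4*I*j^2 - 24*j + 3*I*j + 18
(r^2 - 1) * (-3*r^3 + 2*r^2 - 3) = -3*r^5 + 2*r^4 + 3*r^3 - 5*r^2 + 3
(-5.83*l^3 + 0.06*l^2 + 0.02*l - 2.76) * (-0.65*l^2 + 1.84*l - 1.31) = 3.7895*l^5 - 10.7662*l^4 + 7.7347*l^3 + 1.7522*l^2 - 5.1046*l + 3.6156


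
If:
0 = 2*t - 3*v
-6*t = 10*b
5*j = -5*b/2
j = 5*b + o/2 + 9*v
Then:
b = -9*v/10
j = 9*v/20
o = -81*v/10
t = 3*v/2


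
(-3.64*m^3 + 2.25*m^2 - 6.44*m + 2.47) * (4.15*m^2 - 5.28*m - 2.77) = -15.106*m^5 + 28.5567*m^4 - 28.5232*m^3 + 38.0212*m^2 + 4.7972*m - 6.8419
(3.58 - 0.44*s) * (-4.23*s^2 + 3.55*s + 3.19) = 1.8612*s^3 - 16.7054*s^2 + 11.3054*s + 11.4202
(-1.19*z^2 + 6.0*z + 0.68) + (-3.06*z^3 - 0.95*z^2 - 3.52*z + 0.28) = -3.06*z^3 - 2.14*z^2 + 2.48*z + 0.96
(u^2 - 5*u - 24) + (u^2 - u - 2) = 2*u^2 - 6*u - 26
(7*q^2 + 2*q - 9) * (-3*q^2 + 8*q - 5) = -21*q^4 + 50*q^3 + 8*q^2 - 82*q + 45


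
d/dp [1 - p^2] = -2*p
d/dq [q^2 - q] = 2*q - 1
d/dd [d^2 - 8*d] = 2*d - 8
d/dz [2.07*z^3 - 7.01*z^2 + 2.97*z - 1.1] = 6.21*z^2 - 14.02*z + 2.97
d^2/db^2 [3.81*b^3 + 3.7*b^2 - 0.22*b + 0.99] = 22.86*b + 7.4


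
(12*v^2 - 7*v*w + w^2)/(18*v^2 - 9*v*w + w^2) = (4*v - w)/(6*v - w)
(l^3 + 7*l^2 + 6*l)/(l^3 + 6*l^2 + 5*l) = (l + 6)/(l + 5)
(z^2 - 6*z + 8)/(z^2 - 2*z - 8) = (z - 2)/(z + 2)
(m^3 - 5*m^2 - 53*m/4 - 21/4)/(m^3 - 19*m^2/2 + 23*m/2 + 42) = (m + 1/2)/(m - 4)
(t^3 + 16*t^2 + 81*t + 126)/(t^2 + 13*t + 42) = t + 3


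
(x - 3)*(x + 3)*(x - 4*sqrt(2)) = x^3 - 4*sqrt(2)*x^2 - 9*x + 36*sqrt(2)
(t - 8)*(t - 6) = t^2 - 14*t + 48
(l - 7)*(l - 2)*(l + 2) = l^3 - 7*l^2 - 4*l + 28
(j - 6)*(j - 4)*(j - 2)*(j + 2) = j^4 - 10*j^3 + 20*j^2 + 40*j - 96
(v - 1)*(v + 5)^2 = v^3 + 9*v^2 + 15*v - 25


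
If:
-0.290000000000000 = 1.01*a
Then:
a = -0.29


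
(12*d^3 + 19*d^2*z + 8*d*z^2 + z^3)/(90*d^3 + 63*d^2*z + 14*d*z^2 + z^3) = (4*d^2 + 5*d*z + z^2)/(30*d^2 + 11*d*z + z^2)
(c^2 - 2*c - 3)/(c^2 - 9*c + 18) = (c + 1)/(c - 6)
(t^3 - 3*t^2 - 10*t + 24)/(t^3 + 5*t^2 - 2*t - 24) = (t - 4)/(t + 4)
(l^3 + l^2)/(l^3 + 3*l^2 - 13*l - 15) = l^2/(l^2 + 2*l - 15)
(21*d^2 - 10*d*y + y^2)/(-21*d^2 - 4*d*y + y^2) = (-3*d + y)/(3*d + y)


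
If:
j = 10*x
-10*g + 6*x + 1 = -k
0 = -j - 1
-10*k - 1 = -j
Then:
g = 1/50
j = -1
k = -1/5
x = -1/10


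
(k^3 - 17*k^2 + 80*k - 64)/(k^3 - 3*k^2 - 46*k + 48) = (k - 8)/(k + 6)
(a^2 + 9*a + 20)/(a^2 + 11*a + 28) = (a + 5)/(a + 7)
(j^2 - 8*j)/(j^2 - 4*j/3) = 3*(j - 8)/(3*j - 4)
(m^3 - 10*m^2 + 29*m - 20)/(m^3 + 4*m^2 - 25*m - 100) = (m^2 - 5*m + 4)/(m^2 + 9*m + 20)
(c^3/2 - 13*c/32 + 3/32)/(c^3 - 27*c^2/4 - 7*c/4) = (-16*c^3 + 13*c - 3)/(8*c*(-4*c^2 + 27*c + 7))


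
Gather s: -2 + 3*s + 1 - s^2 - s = -s^2 + 2*s - 1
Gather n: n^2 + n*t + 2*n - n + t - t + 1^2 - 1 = n^2 + n*(t + 1)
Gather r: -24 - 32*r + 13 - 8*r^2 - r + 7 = -8*r^2 - 33*r - 4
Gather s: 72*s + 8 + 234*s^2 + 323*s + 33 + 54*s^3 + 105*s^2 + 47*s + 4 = 54*s^3 + 339*s^2 + 442*s + 45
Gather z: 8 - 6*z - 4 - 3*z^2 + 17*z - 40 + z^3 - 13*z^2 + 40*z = z^3 - 16*z^2 + 51*z - 36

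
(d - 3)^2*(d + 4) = d^3 - 2*d^2 - 15*d + 36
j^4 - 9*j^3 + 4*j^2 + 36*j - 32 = (j - 8)*(j - 2)*(j - 1)*(j + 2)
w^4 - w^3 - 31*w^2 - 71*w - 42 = (w - 7)*(w + 1)*(w + 2)*(w + 3)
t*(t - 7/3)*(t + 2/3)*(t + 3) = t^4 + 4*t^3/3 - 59*t^2/9 - 14*t/3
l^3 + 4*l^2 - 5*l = l*(l - 1)*(l + 5)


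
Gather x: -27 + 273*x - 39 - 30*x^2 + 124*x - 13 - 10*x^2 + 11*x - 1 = -40*x^2 + 408*x - 80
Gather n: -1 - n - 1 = -n - 2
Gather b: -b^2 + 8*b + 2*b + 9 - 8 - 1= -b^2 + 10*b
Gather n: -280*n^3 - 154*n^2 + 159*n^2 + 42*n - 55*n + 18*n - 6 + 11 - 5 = -280*n^3 + 5*n^2 + 5*n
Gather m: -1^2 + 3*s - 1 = 3*s - 2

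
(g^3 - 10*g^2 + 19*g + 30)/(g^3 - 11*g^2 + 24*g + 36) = (g - 5)/(g - 6)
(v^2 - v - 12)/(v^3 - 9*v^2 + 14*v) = (v^2 - v - 12)/(v*(v^2 - 9*v + 14))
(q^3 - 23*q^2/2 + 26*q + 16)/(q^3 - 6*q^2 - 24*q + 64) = (q^2 - 7*q/2 - 2)/(q^2 + 2*q - 8)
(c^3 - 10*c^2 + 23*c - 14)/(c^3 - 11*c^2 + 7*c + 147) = (c^2 - 3*c + 2)/(c^2 - 4*c - 21)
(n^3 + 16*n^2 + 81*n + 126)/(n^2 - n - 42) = (n^2 + 10*n + 21)/(n - 7)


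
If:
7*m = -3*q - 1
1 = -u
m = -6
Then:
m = -6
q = 41/3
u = -1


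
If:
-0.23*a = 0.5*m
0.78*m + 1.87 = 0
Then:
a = 5.21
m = -2.40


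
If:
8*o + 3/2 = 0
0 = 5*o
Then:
No Solution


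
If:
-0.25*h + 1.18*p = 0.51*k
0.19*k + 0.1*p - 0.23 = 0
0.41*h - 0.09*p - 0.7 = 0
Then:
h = 1.87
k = 0.82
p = 0.75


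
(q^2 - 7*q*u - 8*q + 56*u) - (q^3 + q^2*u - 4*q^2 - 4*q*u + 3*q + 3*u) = -q^3 - q^2*u + 5*q^2 - 3*q*u - 11*q + 53*u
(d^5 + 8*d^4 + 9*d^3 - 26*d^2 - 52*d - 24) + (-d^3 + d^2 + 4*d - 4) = d^5 + 8*d^4 + 8*d^3 - 25*d^2 - 48*d - 28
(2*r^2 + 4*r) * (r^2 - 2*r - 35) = 2*r^4 - 78*r^2 - 140*r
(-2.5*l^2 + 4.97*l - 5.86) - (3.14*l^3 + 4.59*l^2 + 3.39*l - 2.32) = -3.14*l^3 - 7.09*l^2 + 1.58*l - 3.54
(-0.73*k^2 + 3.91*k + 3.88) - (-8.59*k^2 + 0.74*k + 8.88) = 7.86*k^2 + 3.17*k - 5.0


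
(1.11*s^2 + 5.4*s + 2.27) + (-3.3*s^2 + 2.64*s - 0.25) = -2.19*s^2 + 8.04*s + 2.02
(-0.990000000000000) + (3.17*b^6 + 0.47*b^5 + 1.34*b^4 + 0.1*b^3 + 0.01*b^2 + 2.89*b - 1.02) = 3.17*b^6 + 0.47*b^5 + 1.34*b^4 + 0.1*b^3 + 0.01*b^2 + 2.89*b - 2.01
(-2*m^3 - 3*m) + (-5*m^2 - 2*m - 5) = -2*m^3 - 5*m^2 - 5*m - 5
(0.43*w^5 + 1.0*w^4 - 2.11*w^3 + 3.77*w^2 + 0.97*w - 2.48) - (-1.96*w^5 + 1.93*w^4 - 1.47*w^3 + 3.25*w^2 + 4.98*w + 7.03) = 2.39*w^5 - 0.93*w^4 - 0.64*w^3 + 0.52*w^2 - 4.01*w - 9.51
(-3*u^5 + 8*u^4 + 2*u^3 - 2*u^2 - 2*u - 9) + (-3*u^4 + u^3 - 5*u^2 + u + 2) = -3*u^5 + 5*u^4 + 3*u^3 - 7*u^2 - u - 7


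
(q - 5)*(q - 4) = q^2 - 9*q + 20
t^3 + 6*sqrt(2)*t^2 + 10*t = t*(t + sqrt(2))*(t + 5*sqrt(2))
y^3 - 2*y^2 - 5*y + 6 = (y - 3)*(y - 1)*(y + 2)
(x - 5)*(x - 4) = x^2 - 9*x + 20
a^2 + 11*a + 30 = (a + 5)*(a + 6)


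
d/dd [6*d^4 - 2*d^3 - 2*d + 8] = 24*d^3 - 6*d^2 - 2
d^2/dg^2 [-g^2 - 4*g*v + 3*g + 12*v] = -2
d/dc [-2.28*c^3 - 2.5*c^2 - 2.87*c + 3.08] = -6.84*c^2 - 5.0*c - 2.87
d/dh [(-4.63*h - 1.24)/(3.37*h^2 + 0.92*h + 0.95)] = (15.6031*h^2 + 8.3576*h - 3.2577)/(11.3569*h^4 + 6.2008*h^3 + 7.2494*h^2 + 1.748*h + 0.9025)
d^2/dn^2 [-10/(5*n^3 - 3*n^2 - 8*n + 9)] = 20*(3*(5*n - 1)*(5*n^3 - 3*n^2 - 8*n + 9) - (-15*n^2 + 6*n + 8)^2)/(5*n^3 - 3*n^2 - 8*n + 9)^3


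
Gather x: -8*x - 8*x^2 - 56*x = -8*x^2 - 64*x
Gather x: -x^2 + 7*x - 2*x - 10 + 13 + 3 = -x^2 + 5*x + 6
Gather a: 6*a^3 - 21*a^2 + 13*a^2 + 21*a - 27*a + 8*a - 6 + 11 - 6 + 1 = 6*a^3 - 8*a^2 + 2*a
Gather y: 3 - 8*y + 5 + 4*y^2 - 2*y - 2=4*y^2 - 10*y + 6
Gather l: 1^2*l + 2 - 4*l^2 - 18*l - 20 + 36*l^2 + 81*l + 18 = 32*l^2 + 64*l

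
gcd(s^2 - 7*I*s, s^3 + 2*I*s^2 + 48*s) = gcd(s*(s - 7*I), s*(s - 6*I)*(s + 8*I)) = s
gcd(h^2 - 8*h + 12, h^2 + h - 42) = h - 6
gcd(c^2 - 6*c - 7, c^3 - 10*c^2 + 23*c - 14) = c - 7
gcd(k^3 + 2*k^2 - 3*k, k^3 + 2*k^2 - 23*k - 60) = k + 3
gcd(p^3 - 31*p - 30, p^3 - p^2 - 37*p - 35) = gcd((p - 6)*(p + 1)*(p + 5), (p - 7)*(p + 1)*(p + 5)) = p^2 + 6*p + 5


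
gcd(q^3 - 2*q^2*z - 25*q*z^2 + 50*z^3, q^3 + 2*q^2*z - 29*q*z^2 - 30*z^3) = -q + 5*z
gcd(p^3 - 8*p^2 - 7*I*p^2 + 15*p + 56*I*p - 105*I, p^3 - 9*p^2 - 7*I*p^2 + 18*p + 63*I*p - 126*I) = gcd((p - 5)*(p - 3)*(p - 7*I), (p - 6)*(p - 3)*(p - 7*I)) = p^2 + p*(-3 - 7*I) + 21*I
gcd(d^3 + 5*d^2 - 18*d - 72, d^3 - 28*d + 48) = d^2 + 2*d - 24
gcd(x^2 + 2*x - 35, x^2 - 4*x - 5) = x - 5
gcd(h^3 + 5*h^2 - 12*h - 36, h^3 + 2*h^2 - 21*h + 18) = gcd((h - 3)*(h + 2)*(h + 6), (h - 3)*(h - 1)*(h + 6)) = h^2 + 3*h - 18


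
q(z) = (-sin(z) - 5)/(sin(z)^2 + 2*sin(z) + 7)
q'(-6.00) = 0.10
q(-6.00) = -0.69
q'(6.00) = 0.01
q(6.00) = -0.72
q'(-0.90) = -0.07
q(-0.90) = -0.70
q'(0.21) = 0.09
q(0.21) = -0.70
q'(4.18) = 0.07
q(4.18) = -0.69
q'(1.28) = 0.04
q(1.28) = -0.61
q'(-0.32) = -0.00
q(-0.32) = -0.72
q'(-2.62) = 0.04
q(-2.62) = -0.72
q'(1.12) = 0.06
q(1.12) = -0.61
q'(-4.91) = 0.03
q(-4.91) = -0.60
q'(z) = (-2*sin(z)*cos(z) - 2*cos(z))*(-sin(z) - 5)/(sin(z)^2 + 2*sin(z) + 7)^2 - cos(z)/(sin(z)^2 + 2*sin(z) + 7)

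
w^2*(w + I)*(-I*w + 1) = -I*w^4 + 2*w^3 + I*w^2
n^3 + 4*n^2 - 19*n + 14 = (n - 2)*(n - 1)*(n + 7)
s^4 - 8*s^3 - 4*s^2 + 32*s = s*(s - 8)*(s - 2)*(s + 2)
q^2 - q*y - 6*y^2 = (q - 3*y)*(q + 2*y)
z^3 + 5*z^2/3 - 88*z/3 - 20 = (z - 5)*(z + 2/3)*(z + 6)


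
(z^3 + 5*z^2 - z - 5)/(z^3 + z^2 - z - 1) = (z + 5)/(z + 1)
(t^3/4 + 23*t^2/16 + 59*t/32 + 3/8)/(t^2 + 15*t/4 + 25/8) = (8*t^3 + 46*t^2 + 59*t + 12)/(4*(8*t^2 + 30*t + 25))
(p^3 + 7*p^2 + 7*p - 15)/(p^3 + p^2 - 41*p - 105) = (p - 1)/(p - 7)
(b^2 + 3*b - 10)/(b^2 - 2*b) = (b + 5)/b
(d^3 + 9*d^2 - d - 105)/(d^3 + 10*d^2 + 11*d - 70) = (d - 3)/(d - 2)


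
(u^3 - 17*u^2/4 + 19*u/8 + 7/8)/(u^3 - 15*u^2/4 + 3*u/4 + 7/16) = 2*(u - 1)/(2*u - 1)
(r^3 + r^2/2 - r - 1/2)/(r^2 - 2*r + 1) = (2*r^2 + 3*r + 1)/(2*(r - 1))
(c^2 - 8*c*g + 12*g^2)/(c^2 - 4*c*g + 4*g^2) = (c - 6*g)/(c - 2*g)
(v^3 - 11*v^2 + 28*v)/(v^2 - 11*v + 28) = v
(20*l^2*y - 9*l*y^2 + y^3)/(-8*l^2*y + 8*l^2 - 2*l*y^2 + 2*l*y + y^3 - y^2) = y*(-5*l + y)/(2*l*y - 2*l + y^2 - y)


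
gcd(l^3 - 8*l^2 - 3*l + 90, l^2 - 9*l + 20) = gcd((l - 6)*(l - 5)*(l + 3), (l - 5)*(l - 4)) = l - 5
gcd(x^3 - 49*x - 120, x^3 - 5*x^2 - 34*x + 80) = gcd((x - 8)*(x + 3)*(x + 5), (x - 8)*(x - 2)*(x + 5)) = x^2 - 3*x - 40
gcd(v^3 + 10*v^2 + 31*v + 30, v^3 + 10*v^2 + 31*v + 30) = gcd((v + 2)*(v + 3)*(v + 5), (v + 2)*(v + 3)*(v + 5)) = v^3 + 10*v^2 + 31*v + 30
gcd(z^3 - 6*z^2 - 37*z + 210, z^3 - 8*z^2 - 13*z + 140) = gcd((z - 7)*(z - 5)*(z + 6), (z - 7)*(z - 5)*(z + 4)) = z^2 - 12*z + 35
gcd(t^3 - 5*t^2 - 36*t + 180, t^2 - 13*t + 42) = t - 6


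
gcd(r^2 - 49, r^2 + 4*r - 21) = r + 7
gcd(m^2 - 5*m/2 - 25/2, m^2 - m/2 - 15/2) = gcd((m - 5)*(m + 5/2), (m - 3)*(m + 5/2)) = m + 5/2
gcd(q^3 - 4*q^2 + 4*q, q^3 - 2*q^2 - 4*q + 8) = q^2 - 4*q + 4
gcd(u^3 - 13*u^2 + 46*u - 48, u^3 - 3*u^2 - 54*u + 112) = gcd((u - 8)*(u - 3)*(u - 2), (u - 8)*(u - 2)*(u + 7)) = u^2 - 10*u + 16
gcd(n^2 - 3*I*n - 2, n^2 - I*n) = n - I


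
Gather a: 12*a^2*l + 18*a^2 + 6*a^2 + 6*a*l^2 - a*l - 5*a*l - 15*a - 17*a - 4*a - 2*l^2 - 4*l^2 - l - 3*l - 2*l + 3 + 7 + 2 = a^2*(12*l + 24) + a*(6*l^2 - 6*l - 36) - 6*l^2 - 6*l + 12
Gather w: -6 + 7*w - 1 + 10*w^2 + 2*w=10*w^2 + 9*w - 7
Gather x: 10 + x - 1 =x + 9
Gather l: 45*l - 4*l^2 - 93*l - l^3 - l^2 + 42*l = -l^3 - 5*l^2 - 6*l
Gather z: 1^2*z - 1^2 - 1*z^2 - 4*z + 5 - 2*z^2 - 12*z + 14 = -3*z^2 - 15*z + 18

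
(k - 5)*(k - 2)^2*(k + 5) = k^4 - 4*k^3 - 21*k^2 + 100*k - 100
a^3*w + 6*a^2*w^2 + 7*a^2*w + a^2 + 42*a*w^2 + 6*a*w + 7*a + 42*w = (a + 7)*(a + 6*w)*(a*w + 1)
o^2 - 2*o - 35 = (o - 7)*(o + 5)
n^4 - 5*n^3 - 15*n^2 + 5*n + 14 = (n - 7)*(n - 1)*(n + 1)*(n + 2)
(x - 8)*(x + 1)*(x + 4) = x^3 - 3*x^2 - 36*x - 32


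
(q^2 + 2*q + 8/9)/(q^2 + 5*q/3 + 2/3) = (q + 4/3)/(q + 1)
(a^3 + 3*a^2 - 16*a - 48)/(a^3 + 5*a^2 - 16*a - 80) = (a + 3)/(a + 5)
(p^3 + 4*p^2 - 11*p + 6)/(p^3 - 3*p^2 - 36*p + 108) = (p^2 - 2*p + 1)/(p^2 - 9*p + 18)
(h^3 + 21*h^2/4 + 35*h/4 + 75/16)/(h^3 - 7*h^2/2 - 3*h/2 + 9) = (8*h^2 + 30*h + 25)/(8*(h^2 - 5*h + 6))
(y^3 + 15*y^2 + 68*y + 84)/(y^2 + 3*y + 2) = (y^2 + 13*y + 42)/(y + 1)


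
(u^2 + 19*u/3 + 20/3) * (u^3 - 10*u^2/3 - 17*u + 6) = u^5 + 3*u^4 - 283*u^3/9 - 1115*u^2/9 - 226*u/3 + 40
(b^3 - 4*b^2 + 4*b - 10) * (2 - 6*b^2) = -6*b^5 + 24*b^4 - 22*b^3 + 52*b^2 + 8*b - 20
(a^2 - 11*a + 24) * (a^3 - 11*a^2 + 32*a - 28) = a^5 - 22*a^4 + 177*a^3 - 644*a^2 + 1076*a - 672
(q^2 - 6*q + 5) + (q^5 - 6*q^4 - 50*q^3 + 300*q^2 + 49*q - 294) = q^5 - 6*q^4 - 50*q^3 + 301*q^2 + 43*q - 289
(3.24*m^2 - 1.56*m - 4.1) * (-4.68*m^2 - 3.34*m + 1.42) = -15.1632*m^4 - 3.5208*m^3 + 28.9992*m^2 + 11.4788*m - 5.822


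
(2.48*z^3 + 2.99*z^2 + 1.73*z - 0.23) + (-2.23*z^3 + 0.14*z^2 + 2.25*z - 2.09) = 0.25*z^3 + 3.13*z^2 + 3.98*z - 2.32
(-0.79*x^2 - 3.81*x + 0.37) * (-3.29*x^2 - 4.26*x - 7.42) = 2.5991*x^4 + 15.9003*x^3 + 20.8751*x^2 + 26.694*x - 2.7454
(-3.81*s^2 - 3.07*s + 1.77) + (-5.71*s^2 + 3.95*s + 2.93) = -9.52*s^2 + 0.88*s + 4.7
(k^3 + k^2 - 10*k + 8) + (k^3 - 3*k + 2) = 2*k^3 + k^2 - 13*k + 10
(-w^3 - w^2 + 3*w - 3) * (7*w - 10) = -7*w^4 + 3*w^3 + 31*w^2 - 51*w + 30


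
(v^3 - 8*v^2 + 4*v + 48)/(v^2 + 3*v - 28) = (v^2 - 4*v - 12)/(v + 7)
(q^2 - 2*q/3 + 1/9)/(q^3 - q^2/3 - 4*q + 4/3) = (q - 1/3)/(q^2 - 4)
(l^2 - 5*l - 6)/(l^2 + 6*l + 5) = (l - 6)/(l + 5)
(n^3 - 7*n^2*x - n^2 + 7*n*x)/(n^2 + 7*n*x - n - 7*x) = n*(n - 7*x)/(n + 7*x)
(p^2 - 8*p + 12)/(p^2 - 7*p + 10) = (p - 6)/(p - 5)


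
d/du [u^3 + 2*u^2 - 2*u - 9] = 3*u^2 + 4*u - 2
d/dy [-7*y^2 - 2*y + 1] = -14*y - 2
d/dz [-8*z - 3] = -8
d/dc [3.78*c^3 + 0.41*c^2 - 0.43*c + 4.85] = 11.34*c^2 + 0.82*c - 0.43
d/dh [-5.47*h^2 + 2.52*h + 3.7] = 2.52 - 10.94*h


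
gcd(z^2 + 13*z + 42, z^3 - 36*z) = z + 6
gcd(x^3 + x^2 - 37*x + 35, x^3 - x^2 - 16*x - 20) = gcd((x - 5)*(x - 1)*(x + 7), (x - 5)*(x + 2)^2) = x - 5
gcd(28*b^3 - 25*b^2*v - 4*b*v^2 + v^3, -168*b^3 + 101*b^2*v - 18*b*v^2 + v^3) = -7*b + v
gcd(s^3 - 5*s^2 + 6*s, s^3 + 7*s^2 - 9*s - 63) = s - 3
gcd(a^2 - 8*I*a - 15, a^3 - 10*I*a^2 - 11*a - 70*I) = a - 5*I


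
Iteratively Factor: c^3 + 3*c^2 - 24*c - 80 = (c + 4)*(c^2 - c - 20) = (c + 4)^2*(c - 5)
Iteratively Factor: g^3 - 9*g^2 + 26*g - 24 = (g - 2)*(g^2 - 7*g + 12) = (g - 4)*(g - 2)*(g - 3)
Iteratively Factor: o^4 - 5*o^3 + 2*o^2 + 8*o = (o - 2)*(o^3 - 3*o^2 - 4*o) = (o - 4)*(o - 2)*(o^2 + o) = (o - 4)*(o - 2)*(o + 1)*(o)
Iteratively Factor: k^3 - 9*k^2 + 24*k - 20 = (k - 2)*(k^2 - 7*k + 10) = (k - 2)^2*(k - 5)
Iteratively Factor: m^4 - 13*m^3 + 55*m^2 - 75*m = (m)*(m^3 - 13*m^2 + 55*m - 75) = m*(m - 3)*(m^2 - 10*m + 25) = m*(m - 5)*(m - 3)*(m - 5)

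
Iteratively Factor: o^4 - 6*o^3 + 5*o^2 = (o - 1)*(o^3 - 5*o^2) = o*(o - 1)*(o^2 - 5*o) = o^2*(o - 1)*(o - 5)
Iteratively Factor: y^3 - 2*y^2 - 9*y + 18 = (y - 2)*(y^2 - 9) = (y - 3)*(y - 2)*(y + 3)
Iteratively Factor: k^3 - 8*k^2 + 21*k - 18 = (k - 3)*(k^2 - 5*k + 6) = (k - 3)^2*(k - 2)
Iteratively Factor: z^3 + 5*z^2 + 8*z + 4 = (z + 1)*(z^2 + 4*z + 4) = (z + 1)*(z + 2)*(z + 2)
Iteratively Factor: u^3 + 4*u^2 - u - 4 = (u + 1)*(u^2 + 3*u - 4) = (u - 1)*(u + 1)*(u + 4)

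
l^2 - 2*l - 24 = (l - 6)*(l + 4)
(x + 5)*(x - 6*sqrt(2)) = x^2 - 6*sqrt(2)*x + 5*x - 30*sqrt(2)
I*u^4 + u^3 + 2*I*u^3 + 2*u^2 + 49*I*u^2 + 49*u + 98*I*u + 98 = (u + 2)*(u - 7*I)*(u + 7*I)*(I*u + 1)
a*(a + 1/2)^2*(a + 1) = a^4 + 2*a^3 + 5*a^2/4 + a/4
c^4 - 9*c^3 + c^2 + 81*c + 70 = (c - 7)*(c - 5)*(c + 1)*(c + 2)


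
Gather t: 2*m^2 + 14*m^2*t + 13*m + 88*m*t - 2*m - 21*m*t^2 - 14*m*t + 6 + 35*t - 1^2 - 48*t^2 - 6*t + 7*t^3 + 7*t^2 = 2*m^2 + 11*m + 7*t^3 + t^2*(-21*m - 41) + t*(14*m^2 + 74*m + 29) + 5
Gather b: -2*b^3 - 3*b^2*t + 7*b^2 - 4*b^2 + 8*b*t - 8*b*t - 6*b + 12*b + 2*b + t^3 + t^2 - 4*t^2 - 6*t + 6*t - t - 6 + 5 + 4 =-2*b^3 + b^2*(3 - 3*t) + 8*b + t^3 - 3*t^2 - t + 3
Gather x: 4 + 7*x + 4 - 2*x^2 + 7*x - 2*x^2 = -4*x^2 + 14*x + 8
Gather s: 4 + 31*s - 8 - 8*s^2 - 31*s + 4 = -8*s^2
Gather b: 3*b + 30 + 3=3*b + 33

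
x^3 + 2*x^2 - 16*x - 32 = (x - 4)*(x + 2)*(x + 4)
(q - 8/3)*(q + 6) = q^2 + 10*q/3 - 16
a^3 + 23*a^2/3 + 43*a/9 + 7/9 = (a + 1/3)^2*(a + 7)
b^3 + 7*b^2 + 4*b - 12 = (b - 1)*(b + 2)*(b + 6)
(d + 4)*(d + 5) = d^2 + 9*d + 20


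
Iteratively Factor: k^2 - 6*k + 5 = (k - 1)*(k - 5)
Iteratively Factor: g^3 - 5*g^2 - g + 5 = (g + 1)*(g^2 - 6*g + 5) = (g - 5)*(g + 1)*(g - 1)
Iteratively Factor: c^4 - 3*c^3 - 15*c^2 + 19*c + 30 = (c + 1)*(c^3 - 4*c^2 - 11*c + 30) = (c - 5)*(c + 1)*(c^2 + c - 6) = (c - 5)*(c + 1)*(c + 3)*(c - 2)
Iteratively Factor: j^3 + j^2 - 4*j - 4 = (j + 2)*(j^2 - j - 2) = (j - 2)*(j + 2)*(j + 1)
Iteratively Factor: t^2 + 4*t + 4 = (t + 2)*(t + 2)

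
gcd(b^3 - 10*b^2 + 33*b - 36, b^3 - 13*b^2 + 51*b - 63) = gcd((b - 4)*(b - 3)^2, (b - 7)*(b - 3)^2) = b^2 - 6*b + 9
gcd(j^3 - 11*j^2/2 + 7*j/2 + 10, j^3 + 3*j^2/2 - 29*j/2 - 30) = j - 4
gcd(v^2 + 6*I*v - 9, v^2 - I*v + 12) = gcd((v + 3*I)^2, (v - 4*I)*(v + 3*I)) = v + 3*I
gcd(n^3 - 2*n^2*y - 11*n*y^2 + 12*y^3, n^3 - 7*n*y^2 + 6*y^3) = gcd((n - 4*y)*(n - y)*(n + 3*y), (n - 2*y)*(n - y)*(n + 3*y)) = -n^2 - 2*n*y + 3*y^2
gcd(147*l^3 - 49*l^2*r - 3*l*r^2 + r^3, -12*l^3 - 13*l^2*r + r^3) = 1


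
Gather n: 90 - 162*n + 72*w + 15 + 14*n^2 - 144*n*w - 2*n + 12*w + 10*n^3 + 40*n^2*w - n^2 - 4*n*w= 10*n^3 + n^2*(40*w + 13) + n*(-148*w - 164) + 84*w + 105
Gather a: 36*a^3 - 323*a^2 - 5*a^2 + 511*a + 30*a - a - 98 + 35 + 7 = 36*a^3 - 328*a^2 + 540*a - 56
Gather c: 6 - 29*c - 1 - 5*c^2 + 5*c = -5*c^2 - 24*c + 5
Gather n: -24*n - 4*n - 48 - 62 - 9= -28*n - 119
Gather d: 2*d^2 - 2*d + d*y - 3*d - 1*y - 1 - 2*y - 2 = 2*d^2 + d*(y - 5) - 3*y - 3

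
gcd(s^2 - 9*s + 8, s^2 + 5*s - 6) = s - 1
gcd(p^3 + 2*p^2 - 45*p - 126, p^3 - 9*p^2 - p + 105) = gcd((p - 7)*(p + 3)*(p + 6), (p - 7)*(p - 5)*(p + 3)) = p^2 - 4*p - 21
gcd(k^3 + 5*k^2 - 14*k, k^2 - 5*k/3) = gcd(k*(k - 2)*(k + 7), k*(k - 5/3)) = k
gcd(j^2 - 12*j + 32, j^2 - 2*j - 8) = j - 4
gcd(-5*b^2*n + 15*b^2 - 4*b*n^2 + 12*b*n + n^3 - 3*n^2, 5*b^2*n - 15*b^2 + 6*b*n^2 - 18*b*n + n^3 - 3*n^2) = b*n - 3*b + n^2 - 3*n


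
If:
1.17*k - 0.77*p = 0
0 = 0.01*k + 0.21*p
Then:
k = 0.00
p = 0.00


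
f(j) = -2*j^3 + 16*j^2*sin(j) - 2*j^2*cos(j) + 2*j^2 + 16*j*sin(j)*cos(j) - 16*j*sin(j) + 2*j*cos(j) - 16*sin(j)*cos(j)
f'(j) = 2*j^2*sin(j) + 16*j^2*cos(j) - 6*j^2 - 16*j*sin(j)^2 + 30*j*sin(j) + 16*j*cos(j)^2 - 20*j*cos(j) + 4*j + 16*sin(j)^2 + 16*sin(j)*cos(j) - 16*sin(j) - 16*cos(j)^2 + 2*cos(j)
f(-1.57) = -51.86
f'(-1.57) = 78.27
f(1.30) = 6.03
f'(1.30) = 21.30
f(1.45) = 9.18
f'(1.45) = 20.38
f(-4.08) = 499.87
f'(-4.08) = -390.96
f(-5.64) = 670.88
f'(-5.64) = 190.65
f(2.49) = 11.93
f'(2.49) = -26.40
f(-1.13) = -18.29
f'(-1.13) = 65.35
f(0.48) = -4.57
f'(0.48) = -1.68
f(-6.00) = 581.06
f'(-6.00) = 305.33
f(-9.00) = 1130.47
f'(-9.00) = -1917.19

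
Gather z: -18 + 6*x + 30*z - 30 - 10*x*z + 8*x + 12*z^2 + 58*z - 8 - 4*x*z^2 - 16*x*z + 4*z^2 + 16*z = 14*x + z^2*(16 - 4*x) + z*(104 - 26*x) - 56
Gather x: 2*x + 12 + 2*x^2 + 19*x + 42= 2*x^2 + 21*x + 54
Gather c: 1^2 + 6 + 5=12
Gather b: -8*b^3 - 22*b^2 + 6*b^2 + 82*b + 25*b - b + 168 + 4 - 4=-8*b^3 - 16*b^2 + 106*b + 168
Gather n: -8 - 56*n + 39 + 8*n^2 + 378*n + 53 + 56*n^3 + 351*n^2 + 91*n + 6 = 56*n^3 + 359*n^2 + 413*n + 90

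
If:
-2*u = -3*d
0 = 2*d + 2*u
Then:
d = 0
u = 0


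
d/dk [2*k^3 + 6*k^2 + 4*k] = 6*k^2 + 12*k + 4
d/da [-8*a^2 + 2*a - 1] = 2 - 16*a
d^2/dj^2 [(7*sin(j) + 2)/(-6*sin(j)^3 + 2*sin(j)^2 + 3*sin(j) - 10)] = (1008*sin(j)^7 + 396*sin(j)^6 - 1244*sin(j)^5 - 5902*sin(j)^4 - 128*sin(j)^3 + 5596*sin(j)^2 + 568*sin(j) - 536)/(6*sin(j)^3 - 2*sin(j)^2 - 3*sin(j) + 10)^3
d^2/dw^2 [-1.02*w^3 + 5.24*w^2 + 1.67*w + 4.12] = 10.48 - 6.12*w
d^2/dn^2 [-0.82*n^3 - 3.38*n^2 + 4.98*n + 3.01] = -4.92*n - 6.76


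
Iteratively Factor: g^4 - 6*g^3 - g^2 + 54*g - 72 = (g - 3)*(g^3 - 3*g^2 - 10*g + 24) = (g - 3)*(g - 2)*(g^2 - g - 12) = (g - 4)*(g - 3)*(g - 2)*(g + 3)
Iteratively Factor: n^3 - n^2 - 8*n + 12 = (n - 2)*(n^2 + n - 6) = (n - 2)*(n + 3)*(n - 2)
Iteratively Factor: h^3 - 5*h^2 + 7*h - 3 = (h - 1)*(h^2 - 4*h + 3) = (h - 3)*(h - 1)*(h - 1)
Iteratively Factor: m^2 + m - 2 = (m - 1)*(m + 2)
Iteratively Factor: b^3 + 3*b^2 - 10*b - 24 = (b + 4)*(b^2 - b - 6) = (b + 2)*(b + 4)*(b - 3)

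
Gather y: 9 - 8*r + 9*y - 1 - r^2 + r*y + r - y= -r^2 - 7*r + y*(r + 8) + 8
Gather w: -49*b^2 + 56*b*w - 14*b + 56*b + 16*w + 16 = -49*b^2 + 42*b + w*(56*b + 16) + 16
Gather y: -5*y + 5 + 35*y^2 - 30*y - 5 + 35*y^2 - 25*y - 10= 70*y^2 - 60*y - 10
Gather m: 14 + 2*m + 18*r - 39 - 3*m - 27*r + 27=-m - 9*r + 2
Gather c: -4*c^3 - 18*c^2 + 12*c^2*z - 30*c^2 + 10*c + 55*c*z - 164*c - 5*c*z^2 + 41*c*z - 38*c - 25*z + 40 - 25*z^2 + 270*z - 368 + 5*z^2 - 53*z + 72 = -4*c^3 + c^2*(12*z - 48) + c*(-5*z^2 + 96*z - 192) - 20*z^2 + 192*z - 256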